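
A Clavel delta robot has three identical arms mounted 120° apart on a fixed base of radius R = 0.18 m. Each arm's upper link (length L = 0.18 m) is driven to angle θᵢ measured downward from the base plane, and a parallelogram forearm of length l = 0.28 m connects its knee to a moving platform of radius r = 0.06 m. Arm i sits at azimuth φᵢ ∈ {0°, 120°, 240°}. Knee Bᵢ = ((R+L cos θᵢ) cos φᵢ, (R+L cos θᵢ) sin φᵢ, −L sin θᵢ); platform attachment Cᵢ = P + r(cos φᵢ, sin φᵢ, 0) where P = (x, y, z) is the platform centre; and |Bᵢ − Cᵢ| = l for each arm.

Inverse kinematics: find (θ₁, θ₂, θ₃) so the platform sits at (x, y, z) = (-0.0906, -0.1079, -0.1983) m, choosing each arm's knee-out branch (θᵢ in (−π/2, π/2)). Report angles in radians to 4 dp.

θ₁ = 1.3088, θ₂ = 1.1346, θ₃ = -0.1742

φ1=0.0° → target in arm frame (-0.0906, -0.1079)
  A=0.2106, B=-0.1983, C=(l²−L²−A²−y'²−z²)/(2L)=-0.1370
  √(A²+B²)=0.2893;  θ1 = -0.7553+2.0642 ≈ 1.3088
arm 2 (φ=120.0°): x'=-0.0481, y'=0.1324
  A=0.1681, B=-0.1983, C=(l²−L²−A²−y'²−z²)/(2L)=-0.1087
  θ2 = atan2(B,A) + arccos(C/0.2600) = 1.1346
φ3=240.0° → target in arm frame (0.1387, -0.0245)
  A=-0.0187, B=-0.1983, C=(l²−L²−A²−y'²−z²)/(2L)=0.0159
  √(A²+B²)=0.1992;  θ3 = -1.6650+1.4909 ≈ -0.1742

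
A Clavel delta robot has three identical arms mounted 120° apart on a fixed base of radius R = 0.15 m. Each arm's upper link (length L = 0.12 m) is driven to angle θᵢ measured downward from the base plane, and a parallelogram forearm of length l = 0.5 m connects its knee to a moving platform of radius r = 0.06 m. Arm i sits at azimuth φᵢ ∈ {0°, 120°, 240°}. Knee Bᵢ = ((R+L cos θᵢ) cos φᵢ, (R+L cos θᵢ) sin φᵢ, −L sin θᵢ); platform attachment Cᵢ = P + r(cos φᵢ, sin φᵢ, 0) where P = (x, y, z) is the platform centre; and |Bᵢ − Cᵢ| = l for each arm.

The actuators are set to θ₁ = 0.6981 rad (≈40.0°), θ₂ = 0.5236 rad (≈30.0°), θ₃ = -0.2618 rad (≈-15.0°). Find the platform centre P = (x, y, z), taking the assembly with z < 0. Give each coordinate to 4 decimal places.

(-0.1070, -0.1238, -0.4659)

arm 1 at φ=0.0°: ρ1 = 0.1819;  S1 = (0.1819, 0.0000, -0.0771)
S2 = (0.1939·cos120.0°, 0.1939·sin120.0°, -0.0600) = (-0.0970, 0.1679, -0.0600)
S3 = (0.2059·cos240.0°, 0.2059·sin240.0°, 0.0311) = (-0.1030, -0.1783, 0.0311)
subtract pairs → two planes through P
linear system: -0.5578x+0.3359y = 0.0022−0.0343z; -0.5698x+-0.3566y = 0.0043−0.2164z
Cramer: x(z) = -0.0057+0.2175z;  y(z) = -0.0030+0.2592z
quadratic in z: (1.1145)z²+(0.0711)z+(-0.2088)=0, √Δ=0.9675 → z ∈ {-0.4659, 0.4022}; z = -0.4659 (taking z<0)
x = -0.1070, y = -0.1238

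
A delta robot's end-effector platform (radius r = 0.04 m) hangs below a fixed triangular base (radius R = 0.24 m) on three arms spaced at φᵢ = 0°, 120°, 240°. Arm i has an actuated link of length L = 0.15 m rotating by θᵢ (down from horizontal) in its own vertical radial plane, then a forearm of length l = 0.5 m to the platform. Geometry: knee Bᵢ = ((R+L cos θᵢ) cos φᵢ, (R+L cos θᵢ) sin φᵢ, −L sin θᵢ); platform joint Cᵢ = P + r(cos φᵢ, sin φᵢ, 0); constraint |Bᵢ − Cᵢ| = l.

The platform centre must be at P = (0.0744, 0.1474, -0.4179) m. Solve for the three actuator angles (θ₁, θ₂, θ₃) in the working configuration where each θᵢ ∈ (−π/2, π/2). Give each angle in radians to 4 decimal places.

θ₁ = 0.1744, θ₂ = 0.0875, θ₃ = 1.2215

arm 1 (φ=0.0°): x'=0.0744, y'=0.1474
  A=0.1256, B=-0.4179, C=(l²−L²−A²−y'²−z²)/(2L)=0.0512
  γ=atan2(-0.4179,0.1256)=-1.2788;  ψ=arccos(0.1173)=1.4532;  θ1=γ+ψ≈0.1744
rotate P by −φ2: (0.0905, -0.1381, -0.4179)
  A cos θ + B sin θ = C:  0.1095·cos θ + -0.4179·sin θ = 0.0726
  γ=atan2(-0.4179,0.1095)=-1.3144;  ψ=arccos(0.1680)=1.4020;  θ2=γ+ψ≈0.0875
φ3=240.0° → target in arm frame (-0.1649, -0.0093)
  e−x'=0.3649;  (l²−L²−(e−x')²−y'²−z²)/2L = -0.2678
  √(A²+B²)=0.5548;  θ3 = -0.8531+2.0746 ≈ 1.2215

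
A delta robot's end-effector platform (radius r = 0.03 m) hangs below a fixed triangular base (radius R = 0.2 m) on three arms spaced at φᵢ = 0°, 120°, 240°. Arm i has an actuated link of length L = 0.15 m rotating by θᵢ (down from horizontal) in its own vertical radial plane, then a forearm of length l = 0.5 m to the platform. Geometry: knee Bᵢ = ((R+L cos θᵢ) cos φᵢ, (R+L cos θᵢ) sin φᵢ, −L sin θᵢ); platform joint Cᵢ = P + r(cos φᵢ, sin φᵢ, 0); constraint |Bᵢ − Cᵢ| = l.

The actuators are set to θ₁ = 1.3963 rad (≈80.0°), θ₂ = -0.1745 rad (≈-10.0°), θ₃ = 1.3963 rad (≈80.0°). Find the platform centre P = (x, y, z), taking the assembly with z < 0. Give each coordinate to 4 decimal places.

arm 1 at φ=0.0°: (R−r)+L cos θ1 = 0.1960;  O1 = (0.1960, 0.0000, -0.1477)
O2 = (0.3177·cos120.0°, 0.3177·sin120.0°, 0.0260) = (-0.1589, 0.2752, 0.0260)
φ3=240.0°: virtual centre (-0.0980, -0.1698, -0.1477), radius l
eliminate P² terms by subtracting sphere 1 from 2 and 3
plane₁₂: -0.7098x+0.5503y+0.3475z = 0.0414
det = 0.5647;  x = -0.0249+0.2090z,  y = 0.0431+-0.3620z
quadratic in z: (1.1747)z²+(0.1719)z+(-0.1775)=0, √Δ=0.9293 → z ∈ {-0.4687, 0.3224}; z = -0.4687 (taking z<0)
x = -0.1228, y = 0.2128

(-0.1228, 0.2128, -0.4687)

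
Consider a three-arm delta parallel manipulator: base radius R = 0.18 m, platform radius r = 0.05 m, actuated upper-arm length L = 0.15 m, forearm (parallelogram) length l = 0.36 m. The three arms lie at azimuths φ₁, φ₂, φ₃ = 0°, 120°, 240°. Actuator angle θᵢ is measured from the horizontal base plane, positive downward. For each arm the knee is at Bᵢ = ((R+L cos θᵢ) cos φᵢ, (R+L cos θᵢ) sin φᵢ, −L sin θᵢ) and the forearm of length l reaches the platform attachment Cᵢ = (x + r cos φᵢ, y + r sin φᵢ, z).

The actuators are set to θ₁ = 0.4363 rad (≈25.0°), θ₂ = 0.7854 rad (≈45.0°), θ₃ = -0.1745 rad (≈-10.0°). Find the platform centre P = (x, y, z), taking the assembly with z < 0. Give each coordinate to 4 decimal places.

centre 1 = (0.2659·cos0.0°, 0.2659·sin0.0°, -0.0634) = (0.2659, 0.0000, -0.0634)
arm 2 at φ=120.0°: (R−r)+L cos θ2 = 0.2361;  centre 2 = (-0.1180, 0.2044, -0.1061)
arm 3 at φ=240.0°: (R−r)+L cos θ3 = 0.2777;  centre 3 = (-0.1389, -0.2405, 0.0260)
|centre ₂|²−|centre ₁|² = -0.0078;  |centre ₃|²−|centre ₁|² = 0.0031
plane₁₂: -0.7680x+0.4089y+-0.0854z = -0.0078
Cramer: x(z) = 0.0035+0.0458z;  y(z) = -0.0123+0.2948z
quadratic in z: (1.0890)z²+(0.0955)z+(-0.0566)=0, √Δ=0.5055 → z ∈ {-0.2759, 0.1883}; z = -0.2759 (taking z<0)
x = -0.0091, y = -0.0937

(-0.0091, -0.0937, -0.2759)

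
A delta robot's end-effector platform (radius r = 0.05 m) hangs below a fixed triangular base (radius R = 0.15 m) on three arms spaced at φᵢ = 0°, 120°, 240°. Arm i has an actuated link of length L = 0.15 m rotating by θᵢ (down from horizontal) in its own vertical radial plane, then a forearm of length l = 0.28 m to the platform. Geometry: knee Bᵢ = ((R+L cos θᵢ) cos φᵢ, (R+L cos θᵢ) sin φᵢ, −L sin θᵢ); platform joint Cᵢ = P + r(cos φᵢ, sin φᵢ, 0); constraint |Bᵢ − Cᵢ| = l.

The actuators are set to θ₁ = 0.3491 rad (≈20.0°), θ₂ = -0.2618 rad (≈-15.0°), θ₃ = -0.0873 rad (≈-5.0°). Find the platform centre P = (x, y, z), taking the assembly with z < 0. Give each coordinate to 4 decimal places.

(-0.0286, 0.0067, -0.1268)

φ1=0.0°: virtual centre (0.2410, 0.0000, -0.0513), radius l
arm 2 at φ=120.0°: ρ2 = 0.2449;  S2 = (-0.1224, 0.2121, 0.0388)
S3 = (0.2494·cos240.0°, 0.2494·sin240.0°, 0.0131) = (-0.1247, -0.2160, 0.0131)
|S₂|²−|S₁|² = 0.0008;  |S₃|²−|S₁|² = 0.0017
linear system: -0.7268x+0.4242y = 0.0008−0.1803z; -0.7313x+-0.4320y = 0.0017−0.1288z
det = 0.6242;  x = -0.0017+0.2123z,  y = -0.0011+-0.0613z
sphere 1 gives Az²+Bz+C=0 with A=1.0488, B=-0.0003, C=-0.0169;  B²−4AC=0.0708;  roots -0.1268, 0.1270;  negative root z = -0.1268
x = -0.0286, y = 0.0067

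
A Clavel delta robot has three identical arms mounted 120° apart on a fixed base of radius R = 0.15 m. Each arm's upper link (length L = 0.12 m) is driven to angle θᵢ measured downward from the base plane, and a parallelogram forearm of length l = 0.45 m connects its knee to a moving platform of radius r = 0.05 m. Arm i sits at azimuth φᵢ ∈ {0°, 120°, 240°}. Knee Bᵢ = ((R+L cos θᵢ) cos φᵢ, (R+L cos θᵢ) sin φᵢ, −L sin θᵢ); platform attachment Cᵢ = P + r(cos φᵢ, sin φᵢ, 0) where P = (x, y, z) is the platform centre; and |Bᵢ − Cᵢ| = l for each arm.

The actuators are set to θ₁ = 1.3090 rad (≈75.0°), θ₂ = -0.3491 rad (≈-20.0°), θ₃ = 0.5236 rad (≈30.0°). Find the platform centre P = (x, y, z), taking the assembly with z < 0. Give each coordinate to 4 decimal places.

φ1=0.0°: virtual centre (0.1311, 0.0000, -0.1159), radius l
O2 = (0.2128·cos120.0°, 0.2128·sin120.0°, 0.0410) = (-0.1064, 0.1843, 0.0410)
φ3=240.0°: virtual centre (-0.1020, -0.1766, -0.0600), radius l
eliminate P² terms by subtracting sphere 1 from 2 and 3
plane₁₂: -0.4749x+0.3685y+0.3139z = 0.0163
det = 0.3395;  x = -0.0328+0.4480z,  y = 0.0020+-0.2745z
sphere 1 gives Az²+Bz+C=0 with A=1.2761, B=0.0839, C=-0.1622;  B²−4AC=0.8350;  roots -0.3909, 0.3252;  negative root z = -0.3909
x = -0.2079, y = 0.1094

(-0.2079, 0.1094, -0.3909)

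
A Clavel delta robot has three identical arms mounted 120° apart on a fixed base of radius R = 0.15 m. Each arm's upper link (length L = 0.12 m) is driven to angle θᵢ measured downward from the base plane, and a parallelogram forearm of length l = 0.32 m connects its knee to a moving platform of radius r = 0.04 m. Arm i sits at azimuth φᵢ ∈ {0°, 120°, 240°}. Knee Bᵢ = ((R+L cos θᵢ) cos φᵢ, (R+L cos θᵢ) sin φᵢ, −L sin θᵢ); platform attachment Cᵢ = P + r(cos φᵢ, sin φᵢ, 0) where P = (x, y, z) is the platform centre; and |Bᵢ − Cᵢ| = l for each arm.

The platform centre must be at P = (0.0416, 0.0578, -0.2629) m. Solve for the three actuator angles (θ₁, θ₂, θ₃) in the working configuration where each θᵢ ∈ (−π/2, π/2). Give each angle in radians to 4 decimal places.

arm 1 (φ=0.0°): x'=0.0416, y'=0.0578
  A cos θ + B sin θ = C:  0.0684·cos θ + -0.2629·sin θ = 0.0453
  θ1 = atan2(B,A) + arccos(C/0.2717) = 0.0871
φ2=120.0° → target in arm frame (0.0293, -0.0649)
  A cos θ + B sin θ = C:  0.0807·cos θ + -0.2629·sin θ = 0.0340
  √(A²+B²)=0.2750;  θ2 = -1.2728+1.4470 ≈ 0.1742
φ3=240.0° → target in arm frame (-0.0709, 0.0071)
  e−x'=0.1809;  (l²−L²−(e−x')²−y'²−z²)/2L = -0.0578
  θ3 = atan2(B,A) + arccos(C/0.3191) = 0.7848

θ₁ = 0.0871, θ₂ = 0.1742, θ₃ = 0.7848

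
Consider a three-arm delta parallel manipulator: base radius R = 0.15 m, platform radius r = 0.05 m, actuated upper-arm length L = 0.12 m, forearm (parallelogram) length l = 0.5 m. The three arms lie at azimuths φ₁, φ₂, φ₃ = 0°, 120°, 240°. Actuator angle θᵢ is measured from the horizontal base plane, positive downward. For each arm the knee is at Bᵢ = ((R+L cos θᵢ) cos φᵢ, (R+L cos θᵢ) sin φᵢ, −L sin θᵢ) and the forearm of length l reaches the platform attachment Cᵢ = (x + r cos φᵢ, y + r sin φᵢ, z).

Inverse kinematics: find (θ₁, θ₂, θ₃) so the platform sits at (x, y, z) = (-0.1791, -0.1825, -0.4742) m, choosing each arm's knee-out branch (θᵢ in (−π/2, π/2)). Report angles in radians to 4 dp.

φ1=0.0° → target in arm frame (-0.1791, -0.1825)
  A=0.2791, B=-0.4742, C=(l²−L²−A²−y'²−z²)/(2L)=-0.4186
  √(A²+B²)=0.5502;  θ1 = -1.0388+2.4353 ≈ 1.3965
φ2=120.0° → target in arm frame (-0.0685, 0.2464)
  A=0.1685, B=-0.4742, C=(l²−L²−A²−y'²−z²)/(2L)=-0.3265
  γ=atan2(-0.4742,0.1685)=-1.2294;  ψ=arccos(-0.6487)=2.2767;  θ2=γ+ψ≈1.0473
φ3=240.0° → target in arm frame (0.2476, -0.0639)
  A=-0.1476, B=-0.4742, C=(l²−L²−A²−y'²−z²)/(2L)=-0.0630
  √(A²+B²)=0.4966;  θ3 = -1.8726+1.6981 ≈ -0.1745

θ₁ = 1.3965, θ₂ = 1.0473, θ₃ = -0.1745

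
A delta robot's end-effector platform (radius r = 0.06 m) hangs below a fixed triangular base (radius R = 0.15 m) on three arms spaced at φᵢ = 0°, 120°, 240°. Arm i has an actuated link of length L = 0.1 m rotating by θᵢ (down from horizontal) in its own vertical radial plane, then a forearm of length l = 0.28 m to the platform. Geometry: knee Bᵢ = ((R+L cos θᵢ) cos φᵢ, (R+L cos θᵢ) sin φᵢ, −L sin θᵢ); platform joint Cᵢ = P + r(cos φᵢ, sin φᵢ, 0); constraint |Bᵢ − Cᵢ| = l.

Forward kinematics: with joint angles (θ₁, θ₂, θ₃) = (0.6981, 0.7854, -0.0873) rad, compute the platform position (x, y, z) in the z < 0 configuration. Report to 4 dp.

(-0.0320, -0.0720, -0.2481)

centre 1 = (0.1666·cos0.0°, 0.1666·sin0.0°, -0.0643) = (0.1666, 0.0000, -0.0643)
arm 2 at φ=120.0°: (R−r)+L cos θ2 = 0.1607;  centre 2 = (-0.0804, 0.1392, -0.0707)
arm 3 at φ=240.0°: (R−r)+L cos θ3 = 0.1896;  centre 3 = (-0.0948, -0.1642, 0.0087)
|centre ₂|²−|centre ₁|² = -0.0011;  |centre ₃|²−|centre ₁|² = 0.0041
plane₁₂: -0.4939x+0.2784y+-0.0129z = -0.0011
Cramer: x(z) = -0.0026+0.1183z;  y(z) = -0.0085+0.2562z
into |P−centre ₁|² = l²: 1.0796z² + 0.0842z + -0.0456 = 0;  Δ = 0.2038;  z = -0.2481 or 0.1701 → z<0 root = -0.2481
x = -0.0320, y = -0.0720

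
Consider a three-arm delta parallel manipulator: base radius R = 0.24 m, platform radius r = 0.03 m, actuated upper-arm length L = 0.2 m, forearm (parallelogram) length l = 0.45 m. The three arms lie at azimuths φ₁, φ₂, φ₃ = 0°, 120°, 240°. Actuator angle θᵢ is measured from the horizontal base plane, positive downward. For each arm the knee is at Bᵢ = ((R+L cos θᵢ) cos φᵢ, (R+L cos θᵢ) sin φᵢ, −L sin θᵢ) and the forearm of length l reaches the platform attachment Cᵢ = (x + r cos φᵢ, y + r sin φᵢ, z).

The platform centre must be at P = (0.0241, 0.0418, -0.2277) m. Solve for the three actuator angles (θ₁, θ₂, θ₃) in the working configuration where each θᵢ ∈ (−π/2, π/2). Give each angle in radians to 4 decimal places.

θ₁ = 0.0001, θ₂ = -0.0003, θ₃ = 0.5233

rotate P by −φ1: (0.0241, 0.0418, -0.2277)
  A cos θ + B sin θ = C:  0.1859·cos θ + -0.2277·sin θ = 0.1859
  √(A²+B²)=0.2939;  θ1 = -0.8861+0.8863 ≈ 0.0001
φ2=120.0° → target in arm frame (0.0241, -0.0418)
  e−x'=0.1859;  (l²−L²−(e−x')²−y'²−z²)/2L = 0.1859
  γ=atan2(-0.2277,0.1859)=-0.8863;  ψ=arccos(0.6326)=0.8859;  θ2=γ+ψ≈-0.0003
arm 3 (φ=240.0°): x'=-0.0482, y'=0.0000
  A cos θ + B sin θ = C:  0.2582·cos θ + -0.2277·sin θ = 0.1099
  θ3 = atan2(B,A) + arccos(C/0.3443) = 0.5233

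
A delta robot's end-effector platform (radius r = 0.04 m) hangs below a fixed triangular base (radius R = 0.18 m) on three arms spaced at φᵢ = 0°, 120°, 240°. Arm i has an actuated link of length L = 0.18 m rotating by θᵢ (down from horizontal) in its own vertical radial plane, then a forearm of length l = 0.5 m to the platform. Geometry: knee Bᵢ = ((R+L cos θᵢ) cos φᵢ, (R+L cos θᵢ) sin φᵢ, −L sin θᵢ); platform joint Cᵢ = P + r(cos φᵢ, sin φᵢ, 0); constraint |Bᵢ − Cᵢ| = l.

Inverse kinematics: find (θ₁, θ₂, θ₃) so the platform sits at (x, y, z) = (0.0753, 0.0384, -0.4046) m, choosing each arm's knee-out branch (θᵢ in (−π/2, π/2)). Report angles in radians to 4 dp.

θ₁ = -0.1746, θ₂ = 0.1744, θ₃ = 0.4361

φ1=0.0° → target in arm frame (0.0753, 0.0384)
  e−x'=0.0647;  (l²−L²−(e−x')²−y'²−z²)/2L = 0.1340
  θ1 = atan2(B,A) + arccos(C/0.4097) = -0.1746
φ2=120.0° → target in arm frame (-0.0044, -0.0844)
  A=0.1444, B=-0.4046, C=(l²−L²−A²−y'²−z²)/(2L)=0.0720
  √(A²+B²)=0.4296;  θ2 = -1.2280+1.4024 ≈ 0.1744
arm 3 (φ=240.0°): x'=-0.0709, y'=0.0460
  A cos θ + B sin θ = C:  0.2109·cos θ + -0.4046·sin θ = 0.0203
  θ3 = atan2(B,A) + arccos(C/0.4563) = 0.4361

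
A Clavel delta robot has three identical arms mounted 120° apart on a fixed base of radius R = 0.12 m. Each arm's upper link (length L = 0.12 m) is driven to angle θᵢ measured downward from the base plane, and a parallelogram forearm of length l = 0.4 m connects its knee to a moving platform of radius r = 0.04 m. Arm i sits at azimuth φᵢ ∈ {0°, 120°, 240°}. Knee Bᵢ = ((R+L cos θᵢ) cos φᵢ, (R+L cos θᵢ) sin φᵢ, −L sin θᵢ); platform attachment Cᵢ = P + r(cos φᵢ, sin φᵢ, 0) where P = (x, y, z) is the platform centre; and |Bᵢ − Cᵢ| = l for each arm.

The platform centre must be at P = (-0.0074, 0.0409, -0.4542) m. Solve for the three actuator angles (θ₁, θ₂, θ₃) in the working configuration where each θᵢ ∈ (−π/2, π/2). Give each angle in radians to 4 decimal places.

θ₁ = 0.8725, θ₂ = 0.6983, θ₃ = 0.9598

φ1=0.0° → target in arm frame (-0.0074, 0.0409)
  A cos θ + B sin θ = C:  0.0874·cos θ + -0.4542·sin θ = -0.2917
  θ1 = atan2(B,A) + arccos(C/0.4625) = 0.8725
arm 2 (φ=120.0°): x'=0.0391, y'=-0.0140
  e−x'=0.0409;  (l²−L²−(e−x')²−y'²−z²)/2L = -0.2607
  γ=atan2(-0.4542,0.0409)=-1.4810;  ψ=arccos(-0.5716)=2.1793;  θ2=γ+ψ≈0.6983
rotate P by −φ3: (-0.0317, -0.0269, -0.4542)
  A cos θ + B sin θ = C:  0.1117·cos θ + -0.4542·sin θ = -0.3079
  √(A²+B²)=0.4677;  θ3 = -1.3296+2.2894 ≈ 0.9598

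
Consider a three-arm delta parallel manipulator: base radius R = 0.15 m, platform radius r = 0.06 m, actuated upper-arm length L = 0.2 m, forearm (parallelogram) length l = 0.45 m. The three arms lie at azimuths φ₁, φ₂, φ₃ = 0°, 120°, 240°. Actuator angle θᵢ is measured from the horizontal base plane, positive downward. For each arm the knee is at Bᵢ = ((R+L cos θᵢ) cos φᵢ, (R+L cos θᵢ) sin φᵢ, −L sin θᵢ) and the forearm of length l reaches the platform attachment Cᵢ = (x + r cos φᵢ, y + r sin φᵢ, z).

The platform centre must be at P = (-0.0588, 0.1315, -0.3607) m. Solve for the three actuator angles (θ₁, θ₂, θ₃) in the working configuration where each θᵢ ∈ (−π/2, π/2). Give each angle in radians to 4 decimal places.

rotate P by −φ1: (-0.0588, 0.1315, -0.3607)
  A=0.1488, B=-0.3607, C=(l²−L²−A²−y'²−z²)/(2L)=-0.0176
  γ=atan2(-0.3607,0.1488)=-1.1795;  ψ=arccos(-0.0451)=1.6159;  θ1=γ+ψ≈0.4364
arm 2 (φ=120.0°): x'=0.1433, y'=-0.0148
  A cos θ + B sin θ = C:  -0.0533·cos θ + -0.3607·sin θ = 0.0733
  θ2 = atan2(B,A) + arccos(C/0.3646) = -0.3492
arm 3 (φ=240.0°): x'=-0.0845, y'=-0.1167
  A=0.1745, B=-0.3607, C=(l²−L²−A²−y'²−z²)/(2L)=-0.0292
  θ3 = atan2(B,A) + arccos(C/0.4007) = 0.5234

θ₁ = 0.4364, θ₂ = -0.3492, θ₃ = 0.5234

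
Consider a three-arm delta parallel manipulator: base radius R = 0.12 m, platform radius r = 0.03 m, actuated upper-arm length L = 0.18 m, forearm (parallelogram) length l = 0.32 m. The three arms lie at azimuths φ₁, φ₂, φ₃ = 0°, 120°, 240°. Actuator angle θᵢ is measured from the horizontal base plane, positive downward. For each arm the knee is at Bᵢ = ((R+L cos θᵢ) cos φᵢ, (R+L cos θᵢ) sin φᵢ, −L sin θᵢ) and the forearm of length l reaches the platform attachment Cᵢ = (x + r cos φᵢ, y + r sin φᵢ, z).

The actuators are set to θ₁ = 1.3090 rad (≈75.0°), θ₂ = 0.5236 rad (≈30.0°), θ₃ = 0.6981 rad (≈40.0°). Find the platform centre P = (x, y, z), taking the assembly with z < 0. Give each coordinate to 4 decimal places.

(-0.1314, 0.0228, -0.3473)

φ1=0.0°: virtual centre (0.1366, 0.0000, -0.1739), radius l
φ2=120.0°: virtual centre (-0.1229, 0.2129, -0.0900), radius l
arm 3 at φ=240.0°: ρ3 = 0.2279;  S3 = (-0.1139, -0.1974, -0.1157)
eliminate P² terms by subtracting sphere 1 from 2 and 3
plane₁₂: -0.5191x+0.4259y+0.1677z = 0.0197
Cramer: x(z) = -0.0353+0.2767z;  y(z) = 0.0032-0.0566z
sphere 1 gives Az²+Bz+C=0 with A=1.0798, B=0.2522, C=-0.0426;  B²−4AC=0.2477;  roots -0.3473, 0.1137;  negative root z = -0.3473
x = -0.1314, y = 0.0228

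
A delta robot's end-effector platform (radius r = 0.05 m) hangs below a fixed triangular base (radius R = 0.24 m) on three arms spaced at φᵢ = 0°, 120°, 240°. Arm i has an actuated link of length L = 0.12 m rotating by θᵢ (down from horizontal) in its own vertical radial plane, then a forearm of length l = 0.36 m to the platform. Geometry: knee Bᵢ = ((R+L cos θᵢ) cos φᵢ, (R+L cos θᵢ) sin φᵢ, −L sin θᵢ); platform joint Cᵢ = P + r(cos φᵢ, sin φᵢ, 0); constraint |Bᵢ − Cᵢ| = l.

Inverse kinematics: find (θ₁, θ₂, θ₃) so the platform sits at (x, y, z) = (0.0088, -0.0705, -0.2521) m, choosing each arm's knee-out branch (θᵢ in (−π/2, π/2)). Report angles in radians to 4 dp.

φ1=0.0° → target in arm frame (0.0088, -0.0705)
  A=0.1812, B=-0.2521, C=(l²−L²−A²−y'²−z²)/(2L)=0.0577
  √(A²+B²)=0.3105;  θ1 = -0.9476+1.3839 ≈ 0.4364
arm 2 (φ=120.0°): x'=-0.0655, y'=0.0276
  A=0.2555, B=-0.2521, C=(l²−L²−A²−y'²−z²)/(2L)=-0.0599
  γ=atan2(-0.2521,0.2555)=-0.7788;  ψ=arccos(-0.1669)=1.7385;  θ2=γ+ψ≈0.9597
φ3=240.0° → target in arm frame (0.0567, 0.0429)
  A cos θ + B sin θ = C:  0.1333·cos θ + -0.2521·sin θ = 0.1334
  γ=atan2(-0.2521,0.1333)=-1.0843;  ψ=arccos(0.4679)=1.0839;  θ3=γ+ψ≈-0.0004

θ₁ = 0.4364, θ₂ = 0.9597, θ₃ = -0.0004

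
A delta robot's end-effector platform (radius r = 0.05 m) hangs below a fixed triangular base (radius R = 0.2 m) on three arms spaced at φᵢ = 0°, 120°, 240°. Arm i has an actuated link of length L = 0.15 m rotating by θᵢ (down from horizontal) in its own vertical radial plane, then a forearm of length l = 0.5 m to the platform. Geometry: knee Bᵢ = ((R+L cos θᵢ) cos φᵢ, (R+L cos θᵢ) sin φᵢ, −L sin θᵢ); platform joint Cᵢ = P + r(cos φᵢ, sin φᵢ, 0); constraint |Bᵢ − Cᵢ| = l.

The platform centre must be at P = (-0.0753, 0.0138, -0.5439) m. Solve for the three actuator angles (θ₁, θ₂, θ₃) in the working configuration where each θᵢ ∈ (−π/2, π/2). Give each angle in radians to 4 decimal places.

θ₁ = 1.1342, θ₂ = 0.6981, θ₃ = 0.7852

rotate P by −φ1: (-0.0753, 0.0138, -0.5439)
  e−x'=0.2253;  (l²−L²−(e−x')²−y'²−z²)/2L = -0.3976
  γ=atan2(-0.5439,0.2253)=-1.1781;  ψ=arccos(-0.6754)=2.3122;  θ1=γ+ψ≈1.1342
φ2=120.0° → target in arm frame (0.0496, 0.0583)
  A=0.1004, B=-0.5439, C=(l²−L²−A²−y'²−z²)/(2L)=-0.2727
  θ2 = atan2(B,A) + arccos(C/0.5531) = 0.6981
rotate P by −φ3: (0.0257, -0.0721, -0.5439)
  e−x'=0.1243;  (l²−L²−(e−x')²−y'²−z²)/2L = -0.2966
  √(A²+B²)=0.5579;  θ3 = -1.3461+2.1313 ≈ 0.7852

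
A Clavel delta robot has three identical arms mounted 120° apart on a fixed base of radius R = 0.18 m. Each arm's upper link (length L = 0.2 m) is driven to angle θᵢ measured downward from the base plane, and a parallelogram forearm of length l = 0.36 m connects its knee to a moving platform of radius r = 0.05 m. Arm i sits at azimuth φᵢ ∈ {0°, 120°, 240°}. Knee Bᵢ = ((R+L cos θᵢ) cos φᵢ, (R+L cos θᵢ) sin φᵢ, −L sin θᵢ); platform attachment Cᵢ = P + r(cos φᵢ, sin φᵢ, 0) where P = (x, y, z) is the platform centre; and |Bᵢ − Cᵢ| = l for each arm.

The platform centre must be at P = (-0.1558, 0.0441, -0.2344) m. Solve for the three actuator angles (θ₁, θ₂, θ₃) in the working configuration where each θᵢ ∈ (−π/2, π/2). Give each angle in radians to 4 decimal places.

θ₁ = 1.2215, θ₂ = -0.1741, θ₃ = 0.3491

φ1=0.0° → target in arm frame (-0.1558, 0.0441)
  A cos θ + B sin θ = C:  0.2858·cos θ + -0.2344·sin θ = -0.1224
  √(A²+B²)=0.3696;  θ1 = -0.6869+1.9084 ≈ 1.2215
rotate P by −φ2: (0.1161, 0.1129, -0.2344)
  A cos θ + B sin θ = C:  0.0139·cos θ + -0.2344·sin θ = 0.0543
  θ2 = atan2(B,A) + arccos(C/0.2348) = -0.1741
φ3=240.0° → target in arm frame (0.0397, -0.1570)
  e−x'=0.0903;  (l²−L²−(e−x')²−y'²−z²)/2L = 0.0047
  θ3 = atan2(B,A) + arccos(C/0.2512) = 0.3491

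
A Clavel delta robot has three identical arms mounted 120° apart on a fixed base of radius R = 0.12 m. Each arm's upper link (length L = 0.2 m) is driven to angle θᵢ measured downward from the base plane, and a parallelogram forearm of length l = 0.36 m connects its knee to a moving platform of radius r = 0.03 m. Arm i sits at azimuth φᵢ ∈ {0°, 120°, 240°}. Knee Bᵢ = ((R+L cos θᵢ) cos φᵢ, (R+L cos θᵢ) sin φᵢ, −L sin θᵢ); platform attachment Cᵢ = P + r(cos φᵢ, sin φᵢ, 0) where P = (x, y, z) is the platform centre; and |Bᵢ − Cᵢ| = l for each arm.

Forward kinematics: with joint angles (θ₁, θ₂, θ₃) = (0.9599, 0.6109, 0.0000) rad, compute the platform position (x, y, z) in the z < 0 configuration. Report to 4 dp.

(-0.1124, -0.0792, -0.3146)

O1 = (0.2047·cos0.0°, 0.2047·sin0.0°, -0.1638) = (0.2047, 0.0000, -0.1638)
φ2=120.0°: virtual centre (-0.1269, 0.2198, -0.1147), radius l
arm 3 at φ=240.0°: (R−r)+L cos θ3 = 0.2900;  O3 = (-0.1450, -0.2511, 0.0000)
subtract pairs → two planes through P
plane₁₂: -0.6633x+0.4396y+0.0982z = 0.0088
Cramer: x(z) = -0.0175+0.3018z;  y(z) = -0.0062+0.2320z
into |P−O₁|² = l²: 1.1449z² + 0.1906z + -0.0534 = 0;  Δ = 0.2807;  z = -0.3146 or 0.1481 → z<0 root = -0.3146
x = -0.1124, y = -0.0792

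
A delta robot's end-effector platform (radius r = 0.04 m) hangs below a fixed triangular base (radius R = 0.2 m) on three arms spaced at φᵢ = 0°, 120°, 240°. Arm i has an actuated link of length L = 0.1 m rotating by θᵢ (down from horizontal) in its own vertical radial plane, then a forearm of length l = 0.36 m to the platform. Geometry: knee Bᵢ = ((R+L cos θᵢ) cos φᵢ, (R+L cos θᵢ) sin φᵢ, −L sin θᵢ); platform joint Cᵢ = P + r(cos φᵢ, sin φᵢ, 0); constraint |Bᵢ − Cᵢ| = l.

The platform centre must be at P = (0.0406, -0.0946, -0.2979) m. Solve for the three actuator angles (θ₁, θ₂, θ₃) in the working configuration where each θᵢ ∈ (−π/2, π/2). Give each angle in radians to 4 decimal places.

rotate P by −φ1: (0.0406, -0.0946, -0.2979)
  e−x'=0.1194;  (l²−L²−(e−x')²−y'²−z²)/2L = 0.0383
  √(A²+B²)=0.3209;  θ1 = -1.1896+1.4513 ≈ 0.2617
arm 2 (φ=120.0°): x'=-0.1022, y'=0.0121
  A=0.2622, B=-0.2979, C=(l²−L²−A²−y'²−z²)/(2L)=-0.1903
  √(A²+B²)=0.3969;  θ2 = -0.8490+2.0708 ≈ 1.2218
φ3=240.0° → target in arm frame (0.0616, 0.0825)
  A cos θ + B sin θ = C:  0.0984·cos θ + -0.2979·sin θ = 0.0719
  θ3 = atan2(B,A) + arccos(C/0.3137) = 0.0877

θ₁ = 0.2617, θ₂ = 1.2218, θ₃ = 0.0877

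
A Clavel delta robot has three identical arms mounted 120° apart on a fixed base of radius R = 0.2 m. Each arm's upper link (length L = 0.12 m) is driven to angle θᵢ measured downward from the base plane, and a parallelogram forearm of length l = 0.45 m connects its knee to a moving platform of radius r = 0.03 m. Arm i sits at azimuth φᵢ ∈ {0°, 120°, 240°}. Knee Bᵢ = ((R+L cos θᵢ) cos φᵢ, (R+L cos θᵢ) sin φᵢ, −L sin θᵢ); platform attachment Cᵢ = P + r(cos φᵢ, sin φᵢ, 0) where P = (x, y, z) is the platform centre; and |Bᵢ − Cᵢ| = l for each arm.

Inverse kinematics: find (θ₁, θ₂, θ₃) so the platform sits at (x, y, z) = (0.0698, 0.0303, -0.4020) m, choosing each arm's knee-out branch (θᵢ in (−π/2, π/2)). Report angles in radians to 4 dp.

θ₁ = 0.0874, θ₂ = 0.5239, θ₃ = 0.7853

φ1=0.0° → target in arm frame (0.0698, 0.0303)
  A cos θ + B sin θ = C:  0.1002·cos θ + -0.4020·sin θ = 0.0647
  √(A²+B²)=0.4143;  θ1 = -1.3265+1.4139 ≈ 0.0874
φ2=120.0° → target in arm frame (-0.0087, -0.0756)
  A=0.1787, B=-0.4020, C=(l²−L²−A²−y'²−z²)/(2L)=-0.0464
  γ=atan2(-0.4020,0.1787)=-1.1526;  ψ=arccos(-0.1055)=1.6765;  θ2=γ+ψ≈0.5239
rotate P by −φ3: (-0.0611, 0.0453, -0.4020)
  e−x'=0.2311;  (l²−L²−(e−x')²−y'²−z²)/2L = -0.1208
  θ3 = atan2(B,A) + arccos(C/0.4637) = 0.7853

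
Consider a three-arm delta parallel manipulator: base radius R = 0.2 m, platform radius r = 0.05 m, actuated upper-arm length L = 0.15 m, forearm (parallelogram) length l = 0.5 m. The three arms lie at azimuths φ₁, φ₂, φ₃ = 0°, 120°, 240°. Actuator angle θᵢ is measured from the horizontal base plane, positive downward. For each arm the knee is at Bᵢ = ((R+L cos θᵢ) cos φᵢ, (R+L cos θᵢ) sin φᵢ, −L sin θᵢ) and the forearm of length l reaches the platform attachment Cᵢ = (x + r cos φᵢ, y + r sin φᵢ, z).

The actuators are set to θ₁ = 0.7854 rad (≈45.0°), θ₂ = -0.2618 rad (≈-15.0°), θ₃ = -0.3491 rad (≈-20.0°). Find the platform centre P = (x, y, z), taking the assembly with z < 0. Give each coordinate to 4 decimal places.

(-0.1585, -0.0089, -0.3855)

arm 1 at φ=0.0°: (R−r)+L cos θ1 = 0.2561;  centre 1 = (0.2561, 0.0000, -0.1061)
centre 2 = (0.2949·cos120.0°, 0.2949·sin120.0°, 0.0388) = (-0.1474, 0.2554, 0.0388)
centre 3 = (0.2910·cos240.0°, 0.2910·sin240.0°, 0.0513) = (-0.1455, -0.2520, 0.0513)
|centre ₂|²−|centre ₁|² = 0.0116;  |centre ₃|²−|centre ₁|² = 0.0105
[-0.8070 0.5108 0.2898]·P = 0.0116;  [-0.8031 -0.5039 0.3147]·P = 0.0105
Cramer: x(z) = -0.0137+0.3756z;  y(z) = 0.0011+0.0261z
into |P−centre ₁|² = l²: 1.1417z² + 0.0095z + -0.1660 = 0;  Δ = 0.7580;  z = -0.3855 or 0.3771 → z<0 root = -0.3855
x = -0.1585, y = -0.0089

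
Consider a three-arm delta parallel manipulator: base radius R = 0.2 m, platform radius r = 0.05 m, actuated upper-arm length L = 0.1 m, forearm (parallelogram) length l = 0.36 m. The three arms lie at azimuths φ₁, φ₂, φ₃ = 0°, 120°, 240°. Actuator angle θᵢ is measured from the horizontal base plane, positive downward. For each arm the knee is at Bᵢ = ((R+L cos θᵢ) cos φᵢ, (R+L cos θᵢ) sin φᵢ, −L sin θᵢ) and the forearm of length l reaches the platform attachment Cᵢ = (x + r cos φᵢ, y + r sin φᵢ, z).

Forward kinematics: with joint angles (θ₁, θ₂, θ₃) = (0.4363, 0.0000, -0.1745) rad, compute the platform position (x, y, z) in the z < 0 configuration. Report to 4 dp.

(-0.0407, -0.0103, -0.2666)

φ1=0.0°: virtual centre (0.2406, 0.0000, -0.0423), radius l
arm 2 at φ=120.0°: (R−r)+L cos θ2 = 0.2500;  O2 = (-0.1250, 0.2165, 0.0000)
arm 3 at φ=240.0°: (R−r)+L cos θ3 = 0.2485;  O3 = (-0.1242, -0.2152, 0.0174)
|O₂|²−|O₁|² = 0.0028;  |O₃|²−|O₁|² = 0.0024
plane₁₂: -0.7313x+0.4330y+0.0845z = 0.0028
det = 0.6307;  x = -0.0035+0.1395z,  y = 0.0005+0.0405z
quadratic in z: (1.0211)z²+(0.0164)z+(-0.0682)=0, √Δ=0.5280 → z ∈ {-0.2666, 0.2505}; z = -0.2666 (taking z<0)
x = -0.0407, y = -0.0103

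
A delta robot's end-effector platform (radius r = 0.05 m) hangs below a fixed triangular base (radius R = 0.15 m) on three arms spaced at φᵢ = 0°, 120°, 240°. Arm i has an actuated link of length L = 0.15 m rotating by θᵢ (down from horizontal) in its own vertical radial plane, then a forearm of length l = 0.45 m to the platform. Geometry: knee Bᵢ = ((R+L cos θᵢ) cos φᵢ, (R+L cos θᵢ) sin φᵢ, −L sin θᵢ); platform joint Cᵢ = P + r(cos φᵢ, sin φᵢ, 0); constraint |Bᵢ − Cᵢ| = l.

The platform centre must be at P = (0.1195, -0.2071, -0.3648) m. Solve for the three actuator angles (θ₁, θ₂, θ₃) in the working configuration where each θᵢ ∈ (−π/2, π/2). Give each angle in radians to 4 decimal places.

rotate P by −φ1: (0.1195, -0.2071, -0.3648)
  A=-0.0195, B=-0.3648, C=(l²−L²−A²−y'²−z²)/(2L)=0.0122
  γ=atan2(-0.3648,-0.0195)=-1.6242;  ψ=arccos(0.0333)=1.5375;  θ1=γ+ψ≈-0.0867
arm 2 (φ=120.0°): x'=-0.2391, y'=0.0001
  A=0.3391, B=-0.3648, C=(l²−L²−A²−y'²−z²)/(2L)=-0.2269
  √(A²+B²)=0.4981;  θ2 = -0.8219+2.0438 ≈ 1.2219
arm 3 (φ=240.0°): x'=0.1196, y'=0.2070
  A cos θ + B sin θ = C:  -0.0196·cos θ + -0.3648·sin θ = 0.0122
  γ=atan2(-0.3648,-0.0196)=-1.6245;  ψ=arccos(0.0335)=1.5373;  θ3=γ+ψ≈-0.0872

θ₁ = -0.0867, θ₂ = 1.2219, θ₃ = -0.0872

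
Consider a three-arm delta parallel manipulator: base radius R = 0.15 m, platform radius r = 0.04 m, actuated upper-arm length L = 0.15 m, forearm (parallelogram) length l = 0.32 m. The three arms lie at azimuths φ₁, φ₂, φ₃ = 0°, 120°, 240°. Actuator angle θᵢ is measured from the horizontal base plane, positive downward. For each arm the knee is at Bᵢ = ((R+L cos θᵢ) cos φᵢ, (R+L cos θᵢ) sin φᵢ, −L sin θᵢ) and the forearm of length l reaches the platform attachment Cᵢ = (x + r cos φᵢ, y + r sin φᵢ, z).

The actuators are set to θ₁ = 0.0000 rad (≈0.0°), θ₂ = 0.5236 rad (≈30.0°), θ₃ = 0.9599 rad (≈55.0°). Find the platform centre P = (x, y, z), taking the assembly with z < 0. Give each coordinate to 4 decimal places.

arm 1 at φ=0.0°: (R−r)+L cos θ1 = 0.2600;  O1 = (0.2600, 0.0000, 0.0000)
arm 2 at φ=120.0°: (R−r)+L cos θ2 = 0.2399;  O2 = (-0.1200, 0.2078, -0.0750)
arm 3 at φ=240.0°: (R−r)+L cos θ3 = 0.1960;  O3 = (-0.0980, -0.1698, -0.1229)
subtract pairs → two planes through P
plane₁₂: -0.7599x+0.4155y+-0.1500z = -0.0044
Cramer: x(z) = 0.0132-0.2755z;  y(z) = 0.0135-0.1428z
into |P−O₁|² = l²: 1.0963z² + 0.1321z + -0.0413 = 0;  Δ = 0.1986;  z = -0.2635 or 0.1430 → z<0 root = -0.2635
x = 0.0858, y = 0.0512

(0.0858, 0.0512, -0.2635)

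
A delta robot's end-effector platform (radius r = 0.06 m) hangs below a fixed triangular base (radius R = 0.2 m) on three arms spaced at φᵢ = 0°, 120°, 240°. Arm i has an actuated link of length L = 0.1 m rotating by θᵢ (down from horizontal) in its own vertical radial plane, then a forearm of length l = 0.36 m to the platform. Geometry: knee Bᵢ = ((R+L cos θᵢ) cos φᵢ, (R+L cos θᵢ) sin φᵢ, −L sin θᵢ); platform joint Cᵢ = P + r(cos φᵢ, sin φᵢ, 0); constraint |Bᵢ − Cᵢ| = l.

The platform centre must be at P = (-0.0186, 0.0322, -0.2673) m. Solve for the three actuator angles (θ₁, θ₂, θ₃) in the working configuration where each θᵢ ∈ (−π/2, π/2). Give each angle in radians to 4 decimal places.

θ₁ = 0.1744, θ₂ = -0.3484, θ₃ = 0.1743

φ1=0.0° → target in arm frame (-0.0186, 0.0322)
  A cos θ + B sin θ = C:  0.1586·cos θ + -0.2673·sin θ = 0.1098
  γ=atan2(-0.2673,0.1586)=-1.0353;  ψ=arccos(0.3533)=1.2097;  θ1=γ+ψ≈0.1744
rotate P by −φ2: (0.0372, 0.0000, -0.2673)
  A=0.1028, B=-0.2673, C=(l²−L²−A²−y'²−z²)/(2L)=0.1879
  θ2 = atan2(B,A) + arccos(C/0.2864) = -0.3484
φ3=240.0° → target in arm frame (-0.0186, -0.0322)
  A=0.1586, B=-0.2673, C=(l²−L²−A²−y'²−z²)/(2L)=0.1098
  θ3 = atan2(B,A) + arccos(C/0.3108) = 0.1743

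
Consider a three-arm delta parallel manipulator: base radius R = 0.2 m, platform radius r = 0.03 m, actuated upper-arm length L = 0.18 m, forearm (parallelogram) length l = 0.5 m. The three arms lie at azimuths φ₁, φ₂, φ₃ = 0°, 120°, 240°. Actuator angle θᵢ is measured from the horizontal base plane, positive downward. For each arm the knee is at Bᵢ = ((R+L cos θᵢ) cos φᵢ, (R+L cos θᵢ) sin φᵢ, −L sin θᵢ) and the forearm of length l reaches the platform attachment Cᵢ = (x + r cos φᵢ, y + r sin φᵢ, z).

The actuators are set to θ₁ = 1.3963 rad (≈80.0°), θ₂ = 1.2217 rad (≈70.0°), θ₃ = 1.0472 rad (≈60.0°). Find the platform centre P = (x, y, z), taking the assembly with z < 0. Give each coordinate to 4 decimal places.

O1 = (0.2013·cos0.0°, 0.2013·sin0.0°, -0.1773) = (0.2013, 0.0000, -0.1773)
φ2=120.0°: virtual centre (-0.1158, 0.2005, -0.1691), radius l
φ3=240.0°: virtual centre (-0.1300, -0.2252, -0.1559), radius l
subtract pairs → two planes through P
[-0.6341 0.4011 0.0162]·P = 0.0103;  [-0.6625 -0.4503 0.0428]·P = 0.0200
Cramer: x(z) = -0.0230+0.0444z;  y(z) = -0.0106+0.0297z
quadratic in z: (1.0028)z²+(0.3340)z+(-0.1682)=0, √Δ=0.8867 → z ∈ {-0.6086, 0.2756}; z = -0.6086 (taking z<0)
x = -0.0500, y = -0.0286

(-0.0500, -0.0286, -0.6086)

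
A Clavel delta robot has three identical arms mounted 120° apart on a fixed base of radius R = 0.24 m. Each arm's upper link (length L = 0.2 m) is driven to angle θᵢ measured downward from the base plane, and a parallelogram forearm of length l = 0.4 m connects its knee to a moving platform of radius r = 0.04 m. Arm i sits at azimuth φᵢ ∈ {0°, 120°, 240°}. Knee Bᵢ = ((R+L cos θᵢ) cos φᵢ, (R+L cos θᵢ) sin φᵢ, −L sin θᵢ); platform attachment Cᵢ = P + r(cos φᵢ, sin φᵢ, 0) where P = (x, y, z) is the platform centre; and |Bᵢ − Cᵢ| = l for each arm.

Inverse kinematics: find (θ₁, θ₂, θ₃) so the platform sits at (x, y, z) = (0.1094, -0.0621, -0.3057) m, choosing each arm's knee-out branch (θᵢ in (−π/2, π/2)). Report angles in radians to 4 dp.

θ₁ = 0.1743, θ₂ = 1.2215, θ₃ = 0.7855

arm 1 (φ=0.0°): x'=0.1094, y'=-0.0621
  e−x'=0.0906;  (l²−L²−(e−x')²−y'²−z²)/2L = 0.0362
  √(A²+B²)=0.3188;  θ1 = -1.2827+1.4570 ≈ 0.1743
rotate P by −φ2: (-0.1085, -0.0637, -0.3057)
  A=0.3085, B=-0.3057, C=(l²−L²−A²−y'²−z²)/(2L)=-0.1817
  √(A²+B²)=0.4343;  θ2 = -0.7809+2.0024 ≈ 1.2215
arm 3 (φ=240.0°): x'=-0.0009, y'=0.1258
  A=0.2009, B=-0.3057, C=(l²−L²−A²−y'²−z²)/(2L)=-0.0741
  γ=atan2(-0.3057,0.2009)=-0.9893;  ψ=arccos(-0.2026)=1.7748;  θ3=γ+ψ≈0.7855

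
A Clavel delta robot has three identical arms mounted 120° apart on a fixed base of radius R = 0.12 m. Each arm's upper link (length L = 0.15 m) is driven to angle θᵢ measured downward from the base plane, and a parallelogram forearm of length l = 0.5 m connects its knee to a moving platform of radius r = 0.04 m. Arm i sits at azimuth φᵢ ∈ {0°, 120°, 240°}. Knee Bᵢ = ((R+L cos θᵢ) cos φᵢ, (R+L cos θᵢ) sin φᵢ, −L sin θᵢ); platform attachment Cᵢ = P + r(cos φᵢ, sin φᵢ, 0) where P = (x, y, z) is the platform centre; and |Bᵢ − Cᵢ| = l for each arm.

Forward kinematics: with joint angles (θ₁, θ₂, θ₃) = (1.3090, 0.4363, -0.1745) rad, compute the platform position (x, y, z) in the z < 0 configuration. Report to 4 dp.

O1 = (0.1188·cos0.0°, 0.1188·sin0.0°, -0.1449) = (0.1188, 0.0000, -0.1449)
arm 2 at φ=120.0°: e+L cos θ2 = 0.2159;  O2 = (-0.1080, 0.1870, -0.0634)
O3 = (0.2277·cos240.0°, 0.2277·sin240.0°, 0.0260) = (-0.1139, -0.1972, 0.0260)
eliminate P² terms by subtracting sphere 1 from 2 and 3
plane₁₂: -0.4536x+0.3740y+0.1630z = 0.0155
det = 0.3530;  x = -0.0358+0.5444z,  y = -0.0019+0.2244z
into |P−O₁|² = l²: 1.3467z² + 0.1205z + -0.2051 = 0;  Δ = 1.1193;  z = -0.4375 or 0.3480 → z<0 root = -0.4375
x = -0.2740, y = -0.1001

(-0.2740, -0.1001, -0.4375)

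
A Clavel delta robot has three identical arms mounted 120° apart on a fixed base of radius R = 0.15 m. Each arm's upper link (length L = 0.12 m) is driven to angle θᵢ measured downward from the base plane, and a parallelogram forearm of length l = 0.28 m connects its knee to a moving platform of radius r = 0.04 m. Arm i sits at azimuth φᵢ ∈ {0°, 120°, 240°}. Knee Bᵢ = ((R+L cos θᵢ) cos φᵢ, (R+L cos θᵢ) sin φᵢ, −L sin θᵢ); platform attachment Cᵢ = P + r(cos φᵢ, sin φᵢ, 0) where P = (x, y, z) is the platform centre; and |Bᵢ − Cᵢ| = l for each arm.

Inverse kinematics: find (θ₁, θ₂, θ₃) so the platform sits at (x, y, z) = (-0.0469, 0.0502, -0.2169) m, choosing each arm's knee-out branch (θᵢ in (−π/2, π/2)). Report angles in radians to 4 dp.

θ₁ = 0.7854, θ₂ = -0.0877, θ₃ = 0.6105

rotate P by −φ1: (-0.0469, 0.0502, -0.2169)
  A=0.1569, B=-0.2169, C=(l²−L²−A²−y'²−z²)/(2L)=-0.0424
  γ=atan2(-0.2169,0.1569)=-0.9446;  ψ=arccos(-0.1585)=1.7300;  θ1=γ+ψ≈0.7854
rotate P by −φ2: (0.0669, 0.0155, -0.2169)
  A=0.0431, B=-0.2169, C=(l²−L²−A²−y'²−z²)/(2L)=0.0619
  θ2 = atan2(B,A) + arccos(C/0.2211) = -0.0877
rotate P by −φ3: (-0.0200, -0.0657, -0.2169)
  e−x'=0.1300;  (l²−L²−(e−x')²−y'²−z²)/2L = -0.0178
  γ=atan2(-0.2169,0.1300)=-1.0308;  ψ=arccos(-0.0704)=1.6412;  θ3=γ+ψ≈0.6105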